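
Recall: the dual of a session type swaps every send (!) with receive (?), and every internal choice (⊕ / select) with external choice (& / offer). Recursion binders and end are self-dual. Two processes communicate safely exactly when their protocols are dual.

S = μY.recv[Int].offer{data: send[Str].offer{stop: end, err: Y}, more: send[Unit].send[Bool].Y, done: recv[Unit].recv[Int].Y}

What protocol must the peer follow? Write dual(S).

μY ↦ μY  (μ self-dual)
  recv[Int] ↦ send[Int]
    offer{data,more,done} ↦ select{data,more,done}  (offer→select)
      • data:
        send[Str] ↦ recv[Str]
          offer{stop,err} ↦ select{stop,err}  (offer→select)
            • stop:
              dual(end) = end
            • err:
              dual(Y) = Y
      • more:
        send[Unit] ↦ recv[Unit]
          send[Bool] ↦ recv[Bool]
            dual(Y) = Y
      • done:
        recv[Unit] ↦ send[Unit]
          recv[Int] ↦ send[Int]
            dual(Y) = Y

μY.send[Int].select{data: recv[Str].select{stop: end, err: Y}, more: recv[Unit].recv[Bool].Y, done: send[Unit].send[Int].Y}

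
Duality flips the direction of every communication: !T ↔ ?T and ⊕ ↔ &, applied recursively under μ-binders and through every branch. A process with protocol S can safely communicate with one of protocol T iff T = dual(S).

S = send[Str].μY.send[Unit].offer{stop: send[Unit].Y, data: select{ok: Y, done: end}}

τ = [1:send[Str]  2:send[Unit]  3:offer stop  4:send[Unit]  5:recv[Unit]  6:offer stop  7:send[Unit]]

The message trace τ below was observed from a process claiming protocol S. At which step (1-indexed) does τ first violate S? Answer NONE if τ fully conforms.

5

[1] send[Str]  match  now at μY.…
[2] send[Unit]  match  now at offer{stop: send[Unit].μY.…, data: select{ok: μY.…, done: end}}
[3] offer stop  match  now at send[Unit].μY.…
[4] send[Unit]  match  now at μY.…
[5] got recv[Unit], protocol expects send[Unit]  ✗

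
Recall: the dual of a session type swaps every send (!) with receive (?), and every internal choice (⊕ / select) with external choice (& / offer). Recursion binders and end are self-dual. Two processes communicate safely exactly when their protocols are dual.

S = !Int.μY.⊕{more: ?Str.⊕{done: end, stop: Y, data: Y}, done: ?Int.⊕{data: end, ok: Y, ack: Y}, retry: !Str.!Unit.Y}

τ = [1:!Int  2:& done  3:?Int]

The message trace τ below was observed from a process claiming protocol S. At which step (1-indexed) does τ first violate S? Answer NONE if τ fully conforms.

2

step 1: !Int  match  now at μY.…
step 2: got & done, protocol expects ⊕ more or ⊕ done or ⊕ retry  ✗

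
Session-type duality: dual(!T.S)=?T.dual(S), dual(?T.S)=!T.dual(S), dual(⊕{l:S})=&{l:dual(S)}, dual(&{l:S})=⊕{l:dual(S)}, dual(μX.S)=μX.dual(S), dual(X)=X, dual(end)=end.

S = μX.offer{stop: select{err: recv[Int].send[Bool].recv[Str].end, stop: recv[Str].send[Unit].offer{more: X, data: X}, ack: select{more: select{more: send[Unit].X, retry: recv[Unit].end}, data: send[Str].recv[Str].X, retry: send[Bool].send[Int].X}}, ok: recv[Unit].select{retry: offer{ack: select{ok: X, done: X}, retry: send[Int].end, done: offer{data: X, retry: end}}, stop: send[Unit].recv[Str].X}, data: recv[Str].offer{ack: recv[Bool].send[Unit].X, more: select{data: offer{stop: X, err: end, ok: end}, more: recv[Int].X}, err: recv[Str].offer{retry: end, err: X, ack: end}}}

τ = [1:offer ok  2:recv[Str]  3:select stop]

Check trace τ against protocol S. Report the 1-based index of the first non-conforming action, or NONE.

2

@1 offer ok  match  cont: recv[Unit].select{retry: offer{ack: select{ok: μX.…, done: μX.…}, retry: send[Int].end, done: offer{data: μX.…, retry: end}}, stop: send[Unit].recv[Str].μX.…}
@2 got recv[Str], protocol expects recv[Unit]  ✗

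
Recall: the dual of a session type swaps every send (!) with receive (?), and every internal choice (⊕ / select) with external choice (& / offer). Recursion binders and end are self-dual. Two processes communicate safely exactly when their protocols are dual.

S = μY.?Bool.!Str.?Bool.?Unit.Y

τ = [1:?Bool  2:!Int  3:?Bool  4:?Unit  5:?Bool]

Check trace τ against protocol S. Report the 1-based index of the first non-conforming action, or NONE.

2

@1 ?Bool  ok  residual = !Str.?Bool.?Unit.μY.…
@2 got !Int, protocol expects !Str  ✗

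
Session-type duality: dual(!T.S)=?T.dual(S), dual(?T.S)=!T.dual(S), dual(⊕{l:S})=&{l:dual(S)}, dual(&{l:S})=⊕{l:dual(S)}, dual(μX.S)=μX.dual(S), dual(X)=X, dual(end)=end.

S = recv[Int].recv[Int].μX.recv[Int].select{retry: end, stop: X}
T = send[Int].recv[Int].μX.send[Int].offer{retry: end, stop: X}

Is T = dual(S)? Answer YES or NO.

NO

recv[Int] vs send[Int]  ✓
  recv[Int] vs recv[Int]  ✗ same direction on both sides — not dual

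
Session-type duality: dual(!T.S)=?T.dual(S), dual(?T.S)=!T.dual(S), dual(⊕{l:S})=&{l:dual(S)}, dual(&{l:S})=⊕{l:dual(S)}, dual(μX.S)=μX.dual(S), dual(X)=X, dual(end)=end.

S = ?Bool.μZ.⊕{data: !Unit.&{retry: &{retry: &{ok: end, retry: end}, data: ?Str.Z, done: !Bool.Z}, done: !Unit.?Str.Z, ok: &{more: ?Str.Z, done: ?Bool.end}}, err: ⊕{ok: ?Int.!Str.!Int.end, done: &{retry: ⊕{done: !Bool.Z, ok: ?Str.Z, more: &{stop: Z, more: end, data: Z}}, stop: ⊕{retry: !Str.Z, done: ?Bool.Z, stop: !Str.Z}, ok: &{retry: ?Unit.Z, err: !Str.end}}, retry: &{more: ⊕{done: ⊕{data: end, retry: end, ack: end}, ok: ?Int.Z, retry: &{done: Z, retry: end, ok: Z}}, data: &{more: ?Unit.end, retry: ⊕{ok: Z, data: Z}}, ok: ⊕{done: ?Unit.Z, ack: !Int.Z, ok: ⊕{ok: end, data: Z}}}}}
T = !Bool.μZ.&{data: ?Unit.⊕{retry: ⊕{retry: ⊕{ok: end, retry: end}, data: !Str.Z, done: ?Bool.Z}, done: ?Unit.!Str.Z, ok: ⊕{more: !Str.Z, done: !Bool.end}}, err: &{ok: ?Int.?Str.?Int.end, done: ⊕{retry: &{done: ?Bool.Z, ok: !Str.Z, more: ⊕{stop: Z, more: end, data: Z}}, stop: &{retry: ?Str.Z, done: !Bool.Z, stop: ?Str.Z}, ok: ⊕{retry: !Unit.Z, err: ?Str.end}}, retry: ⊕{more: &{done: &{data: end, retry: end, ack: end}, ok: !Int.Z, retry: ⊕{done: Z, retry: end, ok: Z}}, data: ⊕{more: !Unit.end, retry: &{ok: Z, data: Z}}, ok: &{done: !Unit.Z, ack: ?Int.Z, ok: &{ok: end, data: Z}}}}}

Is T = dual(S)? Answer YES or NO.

?Bool | !Bool  ✓
  μZ | μZ  ✓ (μ self-dual)
    ⊕{data,err} | &{data,err}  ✓ labels match
      [data]
        !Unit | ?Unit  ✓
          &{retry,done,ok} | ⊕{retry,done,ok}  ✓ labels match
            [retry]
              &{retry,data,done} | ⊕{retry,data,done}  ✓ labels match
                [retry]
                  &{ok,retry} | ⊕{ok,retry}  ✓ labels match
                    [ok]
                      end | end  ✓
                    [retry]
                      end | end  ✓
                [data]
                  ?Str | !Str  ✓
                    Z | Z  ✓
                [done]
                  !Bool | ?Bool  ✓
                    Z | Z  ✓
            [done]
              !Unit | ?Unit  ✓
                ?Str | !Str  ✓
                  Z | Z  ✓
            [ok]
              &{more,done} | ⊕{more,done}  ✓ labels match
                [more]
                  ?Str | !Str  ✓
                    Z | Z  ✓
                [done]
                  ?Bool | !Bool  ✓
                    end | end  ✓
      [err]
        ⊕{ok,done,retry} | &{ok,done,retry}  ✓ labels match
          [ok]
            ?Int | ?Int  ✗ same direction on both sides — not dual

NO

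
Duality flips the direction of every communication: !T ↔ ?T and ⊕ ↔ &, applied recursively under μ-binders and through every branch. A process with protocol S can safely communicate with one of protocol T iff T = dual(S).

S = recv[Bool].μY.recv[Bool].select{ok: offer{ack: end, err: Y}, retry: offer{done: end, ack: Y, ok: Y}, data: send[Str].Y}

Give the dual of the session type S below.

send[Bool].μY.send[Bool].offer{ok: select{ack: end, err: Y}, retry: select{done: end, ack: Y, ok: Y}, data: recv[Str].Y}

recv[Bool] ↦ send[Bool]
  μY ↦ μY  (rec unchanged)
    recv[Bool] ↦ send[Bool]
      select{ok,retry,data} ↦ offer{ok,retry,data}  (select→offer)
        [ok]
          offer{ack,err} ↦ select{ack,err}  (offer→select)
            [ack]
              dual(end) = end
            [err]
              dual(Y) = Y
        [retry]
          offer{done,ack,ok} ↦ select{done,ack,ok}  (offer→select)
            [done]
              dual(end) = end
            [ack]
              dual(Y) = Y
            [ok]
              dual(Y) = Y
        [data]
          send[Str] ↦ recv[Str]
            dual(Y) = Y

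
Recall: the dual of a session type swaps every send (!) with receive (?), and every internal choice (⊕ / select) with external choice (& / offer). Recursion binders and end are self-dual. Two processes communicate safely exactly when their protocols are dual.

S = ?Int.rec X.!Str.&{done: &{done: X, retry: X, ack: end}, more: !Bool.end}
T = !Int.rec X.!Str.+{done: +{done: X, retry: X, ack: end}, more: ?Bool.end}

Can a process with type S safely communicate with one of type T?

?Int | !Int  ok
  rec X | rec X  ok (μ self-dual)
    !Str | !Str  ✗ same direction on both sides — not dual

NO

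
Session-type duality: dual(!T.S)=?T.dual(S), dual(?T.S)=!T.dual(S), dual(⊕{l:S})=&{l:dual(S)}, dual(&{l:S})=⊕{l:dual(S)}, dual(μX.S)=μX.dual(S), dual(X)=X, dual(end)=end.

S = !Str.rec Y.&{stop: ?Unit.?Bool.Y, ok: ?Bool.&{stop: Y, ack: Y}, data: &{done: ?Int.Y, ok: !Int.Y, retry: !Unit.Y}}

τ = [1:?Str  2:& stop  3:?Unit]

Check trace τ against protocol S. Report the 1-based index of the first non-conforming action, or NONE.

[1] got ?Str, protocol expects !Str  ✗

1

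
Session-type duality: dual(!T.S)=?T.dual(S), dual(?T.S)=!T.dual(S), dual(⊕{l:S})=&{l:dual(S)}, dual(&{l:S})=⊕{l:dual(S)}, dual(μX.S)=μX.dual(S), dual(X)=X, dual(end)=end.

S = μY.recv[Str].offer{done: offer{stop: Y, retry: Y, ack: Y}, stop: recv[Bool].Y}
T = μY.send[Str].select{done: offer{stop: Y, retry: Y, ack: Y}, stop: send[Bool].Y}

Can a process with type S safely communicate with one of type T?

NO

μY | μY  ✓ (μ self-dual)
  recv[Str] | send[Str]  ✓
    offer{done,stop} | select{done,stop}  ✓ label sets agree
      case done:
        offer{stop,retry,ack} | offer{stop,retry,ack}  ✗ choice polarity not flipped — not dual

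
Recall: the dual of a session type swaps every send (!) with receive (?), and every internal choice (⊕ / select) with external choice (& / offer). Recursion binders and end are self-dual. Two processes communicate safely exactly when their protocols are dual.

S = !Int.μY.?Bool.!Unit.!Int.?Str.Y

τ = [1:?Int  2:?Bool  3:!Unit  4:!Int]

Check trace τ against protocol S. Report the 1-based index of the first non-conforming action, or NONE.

1

@1 got ?Int, protocol expects !Int  ✗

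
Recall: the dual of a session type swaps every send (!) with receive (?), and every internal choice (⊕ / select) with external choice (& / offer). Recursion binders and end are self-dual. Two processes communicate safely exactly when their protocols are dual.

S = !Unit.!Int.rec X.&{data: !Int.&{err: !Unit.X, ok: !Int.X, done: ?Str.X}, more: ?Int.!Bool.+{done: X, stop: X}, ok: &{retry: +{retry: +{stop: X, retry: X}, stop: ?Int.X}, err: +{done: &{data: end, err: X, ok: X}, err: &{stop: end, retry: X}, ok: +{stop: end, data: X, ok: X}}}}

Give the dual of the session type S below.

?Unit.?Int.rec X.+{data: ?Int.+{err: ?Unit.X, ok: ?Int.X, done: !Str.X}, more: !Int.?Bool.&{done: X, stop: X}, ok: +{retry: &{retry: &{stop: X, retry: X}, stop: !Int.X}, err: &{done: +{data: end, err: X, ok: X}, err: +{stop: end, retry: X}, ok: &{stop: end, data: X, ok: X}}}}

!Unit ↦ ?Unit
  !Int ↦ ?Int
    rec X ↦ rec X  (binder kept)
      &{data,more,ok} ↦ +{data,more,ok}  (&→⊕)
        case data:
          !Int ↦ ?Int
            &{err,ok,done} ↦ +{err,ok,done}  (&→⊕)
              case err:
                !Unit ↦ ?Unit
                  X ↦ X
              case ok:
                !Int ↦ ?Int
                  X ↦ X
              case done:
                ?Str ↦ !Str
                  X ↦ X
        case more:
          ?Int ↦ !Int
            !Bool ↦ ?Bool
              +{done,stop} ↦ &{done,stop}  (⊕→&)
                case done:
                  X ↦ X
                case stop:
                  X ↦ X
        case ok:
          &{retry,err} ↦ +{retry,err}  (&→⊕)
            case retry:
              +{retry,stop} ↦ &{retry,stop}  (⊕→&)
                case retry:
                  +{stop,retry} ↦ &{stop,retry}  (⊕→&)
                    case stop:
                      X ↦ X
                    case retry:
                      X ↦ X
                case stop:
                  ?Int ↦ !Int
                    X ↦ X
            case err:
              +{done,err,ok} ↦ &{done,err,ok}  (⊕→&)
                case done:
                  &{data,err,ok} ↦ +{data,err,ok}  (&→⊕)
                    case data:
                      end ↦ end
                    case err:
                      X ↦ X
                    case ok:
                      X ↦ X
                case err:
                  &{stop,retry} ↦ +{stop,retry}  (&→⊕)
                    case stop:
                      end ↦ end
                    case retry:
                      X ↦ X
                case ok:
                  +{stop,data,ok} ↦ &{stop,data,ok}  (⊕→&)
                    case stop:
                      end ↦ end
                    case data:
                      X ↦ X
                    case ok:
                      X ↦ X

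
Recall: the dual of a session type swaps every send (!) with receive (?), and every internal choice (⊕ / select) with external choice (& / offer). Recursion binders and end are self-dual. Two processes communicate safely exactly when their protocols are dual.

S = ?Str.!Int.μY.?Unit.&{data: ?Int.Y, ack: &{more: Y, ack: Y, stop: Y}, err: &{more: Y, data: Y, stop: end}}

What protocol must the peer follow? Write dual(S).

!Str.?Int.μY.!Unit.⊕{data: !Int.Y, ack: ⊕{more: Y, ack: Y, stop: Y}, err: ⊕{more: Y, data: Y, stop: end}}

?Str ↦ !Str
  !Int ↦ ?Int
    μY ↦ μY  (binder kept)
      ?Unit ↦ !Unit
        &{data,ack,err} ↦ ⊕{data,ack,err}  (&→⊕)
          case data:
            ?Int ↦ !Int
              Y self-dual
          case ack:
            &{more,ack,stop} ↦ ⊕{more,ack,stop}  (&→⊕)
              case more:
                Y self-dual
              case ack:
                Y self-dual
              case stop:
                Y self-dual
          case err:
            &{more,data,stop} ↦ ⊕{more,data,stop}  (&→⊕)
              case more:
                Y self-dual
              case data:
                Y self-dual
              case stop:
                end self-dual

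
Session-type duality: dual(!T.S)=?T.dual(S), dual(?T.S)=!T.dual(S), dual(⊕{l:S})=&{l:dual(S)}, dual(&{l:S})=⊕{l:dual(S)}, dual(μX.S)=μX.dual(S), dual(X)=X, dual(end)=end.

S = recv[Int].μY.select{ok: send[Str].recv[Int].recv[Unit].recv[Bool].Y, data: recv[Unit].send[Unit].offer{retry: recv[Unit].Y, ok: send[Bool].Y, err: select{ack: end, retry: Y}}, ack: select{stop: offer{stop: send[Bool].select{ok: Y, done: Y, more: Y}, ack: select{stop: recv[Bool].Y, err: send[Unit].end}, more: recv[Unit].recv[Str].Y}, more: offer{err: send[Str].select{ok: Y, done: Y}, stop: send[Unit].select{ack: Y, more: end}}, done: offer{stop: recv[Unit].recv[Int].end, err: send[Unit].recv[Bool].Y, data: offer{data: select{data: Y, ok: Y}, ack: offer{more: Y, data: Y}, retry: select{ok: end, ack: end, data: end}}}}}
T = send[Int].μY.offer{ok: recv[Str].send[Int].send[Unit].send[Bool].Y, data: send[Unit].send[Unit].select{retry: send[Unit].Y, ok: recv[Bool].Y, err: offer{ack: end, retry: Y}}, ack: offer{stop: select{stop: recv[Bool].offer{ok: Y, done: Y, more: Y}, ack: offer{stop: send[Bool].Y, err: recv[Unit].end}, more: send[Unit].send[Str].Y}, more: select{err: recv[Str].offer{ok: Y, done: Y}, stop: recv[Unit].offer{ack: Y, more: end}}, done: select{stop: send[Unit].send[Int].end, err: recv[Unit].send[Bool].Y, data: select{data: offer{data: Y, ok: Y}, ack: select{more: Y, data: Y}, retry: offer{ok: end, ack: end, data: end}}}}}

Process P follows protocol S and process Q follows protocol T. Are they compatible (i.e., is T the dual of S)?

NO

recv[Int] ‖ send[Int]  match
  μY ‖ μY  match (μ self-dual)
    select{ok,data,ack} ‖ offer{ok,data,ack}  match same labels
      • ok:
        send[Str] ‖ recv[Str]  match
          recv[Int] ‖ send[Int]  match
            recv[Unit] ‖ send[Unit]  match
              recv[Bool] ‖ send[Bool]  match
                Y ‖ Y  match
      • data:
        recv[Unit] ‖ send[Unit]  match
          send[Unit] ‖ send[Unit]  ✗ same direction on both sides — not dual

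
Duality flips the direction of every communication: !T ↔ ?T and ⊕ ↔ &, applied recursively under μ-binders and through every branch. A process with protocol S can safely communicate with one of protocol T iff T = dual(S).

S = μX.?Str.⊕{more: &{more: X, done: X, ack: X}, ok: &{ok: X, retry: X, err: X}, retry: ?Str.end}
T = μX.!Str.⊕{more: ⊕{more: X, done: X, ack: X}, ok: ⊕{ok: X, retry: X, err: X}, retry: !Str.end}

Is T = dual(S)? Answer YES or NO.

NO

μX ‖ μX  match (rec unchanged)
  ?Str ‖ !Str  match
    ⊕{more,ok,retry} ‖ ⊕{more,ok,retry}  ✗ choice polarity not flipped — not dual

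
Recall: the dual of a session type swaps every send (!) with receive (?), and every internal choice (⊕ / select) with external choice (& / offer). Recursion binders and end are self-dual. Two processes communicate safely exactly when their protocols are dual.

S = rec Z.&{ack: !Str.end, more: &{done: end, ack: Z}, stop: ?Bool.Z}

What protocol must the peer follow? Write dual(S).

rec Z.+{ack: ?Str.end, more: +{done: end, ack: Z}, stop: !Bool.Z}

rec Z → rec Z  (μ self-dual)
  &{ack,more,stop} → +{ack,more,stop}  (offer→select)
    • ack:
      !Str → ?Str
        end self-dual
    • more:
      &{done,ack} → +{done,ack}  (offer→select)
        • done:
          end self-dual
        • ack:
          Z self-dual
    • stop:
      ?Bool → !Bool
        Z self-dual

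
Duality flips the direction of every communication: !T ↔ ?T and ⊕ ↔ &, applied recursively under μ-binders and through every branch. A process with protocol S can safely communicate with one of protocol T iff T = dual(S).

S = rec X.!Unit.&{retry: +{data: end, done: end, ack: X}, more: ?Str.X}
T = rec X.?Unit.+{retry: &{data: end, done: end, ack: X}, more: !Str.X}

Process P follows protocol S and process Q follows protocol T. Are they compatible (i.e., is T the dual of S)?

YES

rec X vs rec X  match (μ self-dual)
  !Unit vs ?Unit  match
    &{retry,more} vs +{retry,more}  match labels match
      case retry:
        +{data,done,ack} vs &{data,done,ack}  match labels match
          case data:
            end vs end  match
          case done:
            end vs end  match
          case ack:
            X vs X  match
      case more:
        ?Str vs !Str  match
          X vs X  match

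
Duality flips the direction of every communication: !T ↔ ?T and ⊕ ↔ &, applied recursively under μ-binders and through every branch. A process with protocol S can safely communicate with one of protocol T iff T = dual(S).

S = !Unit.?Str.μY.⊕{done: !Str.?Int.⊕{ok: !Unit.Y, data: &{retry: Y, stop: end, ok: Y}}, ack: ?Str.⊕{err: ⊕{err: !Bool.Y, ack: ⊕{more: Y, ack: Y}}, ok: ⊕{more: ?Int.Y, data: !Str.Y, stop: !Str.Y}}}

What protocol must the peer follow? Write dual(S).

!Unit = ?Unit
  ?Str = !Str
    μY = μY  (rec unchanged)
      ⊕{done,ack} = &{done,ack}  (select→offer)
        case done:
          !Str = ?Str
            ?Int = !Int
              ⊕{ok,data} = &{ok,data}  (select→offer)
                case ok:
                  !Unit = ?Unit
                    Y self-dual
                case data:
                  &{retry,stop,ok} = ⊕{retry,stop,ok}  (external→internal)
                    case retry:
                      Y self-dual
                    case stop:
                      end self-dual
                    case ok:
                      Y self-dual
        case ack:
          ?Str = !Str
            ⊕{err,ok} = &{err,ok}  (select→offer)
              case err:
                ⊕{err,ack} = &{err,ack}  (select→offer)
                  case err:
                    !Bool = ?Bool
                      Y self-dual
                  case ack:
                    ⊕{more,ack} = &{more,ack}  (select→offer)
                      case more:
                        Y self-dual
                      case ack:
                        Y self-dual
              case ok:
                ⊕{more,data,stop} = &{more,data,stop}  (select→offer)
                  case more:
                    ?Int = !Int
                      Y self-dual
                  case data:
                    !Str = ?Str
                      Y self-dual
                  case stop:
                    !Str = ?Str
                      Y self-dual

?Unit.!Str.μY.&{done: ?Str.!Int.&{ok: ?Unit.Y, data: ⊕{retry: Y, stop: end, ok: Y}}, ack: !Str.&{err: &{err: ?Bool.Y, ack: &{more: Y, ack: Y}}, ok: &{more: !Int.Y, data: ?Str.Y, stop: ?Str.Y}}}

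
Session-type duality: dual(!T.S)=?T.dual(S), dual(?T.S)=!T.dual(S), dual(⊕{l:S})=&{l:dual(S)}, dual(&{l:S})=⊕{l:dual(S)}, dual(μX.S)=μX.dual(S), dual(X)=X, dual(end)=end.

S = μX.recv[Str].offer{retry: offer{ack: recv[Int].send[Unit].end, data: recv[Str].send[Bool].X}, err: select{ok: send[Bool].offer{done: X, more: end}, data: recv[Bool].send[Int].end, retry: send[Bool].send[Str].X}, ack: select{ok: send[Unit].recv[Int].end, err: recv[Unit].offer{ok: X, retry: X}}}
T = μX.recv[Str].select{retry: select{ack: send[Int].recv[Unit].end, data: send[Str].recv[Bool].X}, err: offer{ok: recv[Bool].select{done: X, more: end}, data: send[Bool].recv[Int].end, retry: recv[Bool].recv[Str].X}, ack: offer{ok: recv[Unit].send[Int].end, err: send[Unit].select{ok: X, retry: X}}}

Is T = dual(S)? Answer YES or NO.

NO

μX ‖ μX  ok (rec unchanged)
  recv[Str] ‖ recv[Str]  ✗ same direction on both sides — not dual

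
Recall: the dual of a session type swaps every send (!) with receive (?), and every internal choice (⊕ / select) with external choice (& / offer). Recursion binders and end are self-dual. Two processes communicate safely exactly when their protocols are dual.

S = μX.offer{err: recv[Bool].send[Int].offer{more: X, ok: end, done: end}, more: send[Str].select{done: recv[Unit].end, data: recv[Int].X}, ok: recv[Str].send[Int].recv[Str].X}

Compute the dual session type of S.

μX ↦ μX  (μ self-dual)
  offer{err,more,ok} ↦ select{err,more,ok}  (external→internal)
    [err]
      recv[Bool] ↦ send[Bool]
        send[Int] ↦ recv[Int]
          offer{more,ok,done} ↦ select{more,ok,done}  (external→internal)
            [more]
              X self-dual
            [ok]
              end self-dual
            [done]
              end self-dual
    [more]
      send[Str] ↦ recv[Str]
        select{done,data} ↦ offer{done,data}  (⊕→&)
          [done]
            recv[Unit] ↦ send[Unit]
              end self-dual
          [data]
            recv[Int] ↦ send[Int]
              X self-dual
    [ok]
      recv[Str] ↦ send[Str]
        send[Int] ↦ recv[Int]
          recv[Str] ↦ send[Str]
            X self-dual

μX.select{err: send[Bool].recv[Int].select{more: X, ok: end, done: end}, more: recv[Str].offer{done: send[Unit].end, data: send[Int].X}, ok: send[Str].recv[Int].send[Str].X}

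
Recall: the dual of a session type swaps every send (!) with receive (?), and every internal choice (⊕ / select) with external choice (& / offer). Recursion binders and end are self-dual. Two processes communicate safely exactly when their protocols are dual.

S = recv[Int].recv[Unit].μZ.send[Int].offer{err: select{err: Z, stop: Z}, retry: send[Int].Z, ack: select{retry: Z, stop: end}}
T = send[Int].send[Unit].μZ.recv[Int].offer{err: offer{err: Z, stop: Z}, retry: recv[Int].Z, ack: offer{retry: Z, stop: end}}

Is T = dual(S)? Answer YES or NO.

recv[Int] vs send[Int]  ✓
  recv[Unit] vs send[Unit]  ✓
    μZ vs μZ  ✓ (binder kept)
      send[Int] vs recv[Int]  ✓
        offer{err,retry,ack} vs offer{err,retry,ack}  ✗ choice polarity not flipped — not dual

NO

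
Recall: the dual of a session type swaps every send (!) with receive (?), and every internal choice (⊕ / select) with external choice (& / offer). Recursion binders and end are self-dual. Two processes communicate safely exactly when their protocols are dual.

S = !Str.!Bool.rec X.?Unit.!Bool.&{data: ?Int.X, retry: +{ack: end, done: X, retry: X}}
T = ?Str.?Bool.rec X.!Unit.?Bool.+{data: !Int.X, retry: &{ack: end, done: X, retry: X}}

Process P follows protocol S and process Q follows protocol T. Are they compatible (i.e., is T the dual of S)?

!Str vs ?Str  match
  !Bool vs ?Bool  match
    rec X vs rec X  match (μ self-dual)
      ?Unit vs !Unit  match
        !Bool vs ?Bool  match
          &{data,retry} vs +{data,retry}  match labels match
            • data:
              ?Int vs !Int  match
                X vs X  match
            • retry:
              +{ack,done,retry} vs &{ack,done,retry}  match labels match
                • ack:
                  end vs end  match
                • done:
                  X vs X  match
                • retry:
                  X vs X  match

YES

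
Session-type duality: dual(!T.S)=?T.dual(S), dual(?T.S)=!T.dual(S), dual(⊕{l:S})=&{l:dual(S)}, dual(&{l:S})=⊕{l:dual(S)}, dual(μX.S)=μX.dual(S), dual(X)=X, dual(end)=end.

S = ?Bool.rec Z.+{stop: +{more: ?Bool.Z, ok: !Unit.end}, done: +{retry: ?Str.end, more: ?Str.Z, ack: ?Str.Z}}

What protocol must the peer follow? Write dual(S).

!Bool.rec Z.&{stop: &{more: !Bool.Z, ok: ?Unit.end}, done: &{retry: !Str.end, more: !Str.Z, ack: !Str.Z}}

?Bool → !Bool
  rec Z → rec Z  (μ self-dual)
    +{stop,done} → &{stop,done}  (select→offer)
      • stop:
        +{more,ok} → &{more,ok}  (select→offer)
          • more:
            ?Bool → !Bool
              Z self-dual
          • ok:
            !Unit → ?Unit
              end self-dual
      • done:
        +{retry,more,ack} → &{retry,more,ack}  (select→offer)
          • retry:
            ?Str → !Str
              end self-dual
          • more:
            ?Str → !Str
              Z self-dual
          • ack:
            ?Str → !Str
              Z self-dual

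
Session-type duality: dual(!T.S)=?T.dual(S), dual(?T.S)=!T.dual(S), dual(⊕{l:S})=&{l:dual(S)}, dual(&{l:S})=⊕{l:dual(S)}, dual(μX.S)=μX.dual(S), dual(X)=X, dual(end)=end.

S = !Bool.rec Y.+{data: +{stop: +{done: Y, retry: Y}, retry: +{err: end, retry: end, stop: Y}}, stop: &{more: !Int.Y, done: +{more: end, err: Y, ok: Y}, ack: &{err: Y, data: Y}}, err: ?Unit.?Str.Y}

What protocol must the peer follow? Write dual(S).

?Bool.rec Y.&{data: &{stop: &{done: Y, retry: Y}, retry: &{err: end, retry: end, stop: Y}}, stop: +{more: ?Int.Y, done: &{more: end, err: Y, ok: Y}, ack: +{err: Y, data: Y}}, err: !Unit.!Str.Y}

!Bool = ?Bool
  rec Y = rec Y  (μ self-dual)
    +{data,stop,err} = &{data,stop,err}  (⊕→&)
      [data]
        +{stop,retry} = &{stop,retry}  (⊕→&)
          [stop]
            +{done,retry} = &{done,retry}  (⊕→&)
              [done]
                Y self-dual
              [retry]
                Y self-dual
          [retry]
            +{err,retry,stop} = &{err,retry,stop}  (⊕→&)
              [err]
                end self-dual
              [retry]
                end self-dual
              [stop]
                Y self-dual
      [stop]
        &{more,done,ack} = +{more,done,ack}  (offer→select)
          [more]
            !Int = ?Int
              Y self-dual
          [done]
            +{more,err,ok} = &{more,err,ok}  (⊕→&)
              [more]
                end self-dual
              [err]
                Y self-dual
              [ok]
                Y self-dual
          [ack]
            &{err,data} = +{err,data}  (offer→select)
              [err]
                Y self-dual
              [data]
                Y self-dual
      [err]
        ?Unit = !Unit
          ?Str = !Str
            Y self-dual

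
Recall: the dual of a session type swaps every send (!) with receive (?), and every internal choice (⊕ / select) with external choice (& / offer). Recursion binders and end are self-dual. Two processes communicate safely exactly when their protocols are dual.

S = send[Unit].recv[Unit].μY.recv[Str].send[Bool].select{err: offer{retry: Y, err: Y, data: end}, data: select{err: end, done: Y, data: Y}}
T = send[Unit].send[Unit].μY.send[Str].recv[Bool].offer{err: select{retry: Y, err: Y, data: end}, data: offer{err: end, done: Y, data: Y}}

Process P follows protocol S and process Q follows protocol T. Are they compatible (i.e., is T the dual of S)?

NO

send[Unit] | send[Unit]  ✗ same direction on both sides — not dual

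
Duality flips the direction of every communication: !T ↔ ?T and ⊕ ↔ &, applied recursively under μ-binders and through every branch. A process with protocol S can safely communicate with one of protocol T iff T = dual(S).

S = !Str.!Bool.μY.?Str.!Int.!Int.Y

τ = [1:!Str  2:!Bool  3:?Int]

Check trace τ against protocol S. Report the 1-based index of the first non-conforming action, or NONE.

step 1: !Str  ok  now at !Bool.μY.…
step 2: !Bool  ok  now at μY.…
step 3: got ?Int, protocol expects ?Str  ✗

3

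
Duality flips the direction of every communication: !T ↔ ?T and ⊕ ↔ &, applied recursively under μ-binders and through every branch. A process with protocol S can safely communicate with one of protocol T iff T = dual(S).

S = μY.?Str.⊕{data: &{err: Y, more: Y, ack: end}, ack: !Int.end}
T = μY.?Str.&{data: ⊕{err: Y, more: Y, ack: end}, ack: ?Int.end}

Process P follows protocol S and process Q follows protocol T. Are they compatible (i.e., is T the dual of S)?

NO

μY | μY  ok (binder kept)
  ?Str | ?Str  ✗ same direction on both sides — not dual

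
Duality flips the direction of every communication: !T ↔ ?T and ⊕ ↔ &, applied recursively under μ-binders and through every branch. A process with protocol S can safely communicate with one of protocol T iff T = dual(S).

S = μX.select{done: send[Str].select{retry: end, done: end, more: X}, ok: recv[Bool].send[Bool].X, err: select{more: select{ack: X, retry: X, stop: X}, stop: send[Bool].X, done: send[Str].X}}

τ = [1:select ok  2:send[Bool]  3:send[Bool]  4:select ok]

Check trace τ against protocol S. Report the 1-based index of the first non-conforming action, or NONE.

@1 select ok  match  state: recv[Bool].send[Bool].μX.…
@2 got send[Bool], protocol expects recv[Bool]  ✗

2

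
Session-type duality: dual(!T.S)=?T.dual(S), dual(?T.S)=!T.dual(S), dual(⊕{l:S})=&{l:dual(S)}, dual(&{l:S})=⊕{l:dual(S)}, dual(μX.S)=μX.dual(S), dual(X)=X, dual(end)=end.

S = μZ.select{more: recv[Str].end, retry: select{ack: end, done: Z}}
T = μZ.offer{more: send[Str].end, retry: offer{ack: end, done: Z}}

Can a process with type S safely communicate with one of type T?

YES

μZ vs μZ  ok (μ self-dual)
  select{more,retry} vs offer{more,retry}  ok label sets agree
    • more:
      recv[Str] vs send[Str]  ok
        end vs end  ok
    • retry:
      select{ack,done} vs offer{ack,done}  ok label sets agree
        • ack:
          end vs end  ok
        • done:
          Z vs Z  ok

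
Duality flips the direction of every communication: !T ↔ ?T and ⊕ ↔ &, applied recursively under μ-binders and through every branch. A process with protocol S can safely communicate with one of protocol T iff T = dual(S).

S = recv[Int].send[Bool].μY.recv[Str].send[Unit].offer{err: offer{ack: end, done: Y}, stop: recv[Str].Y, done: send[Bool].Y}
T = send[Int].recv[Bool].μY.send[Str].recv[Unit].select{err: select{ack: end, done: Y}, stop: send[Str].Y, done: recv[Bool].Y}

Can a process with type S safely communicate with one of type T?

recv[Int] ‖ send[Int]  ok
  send[Bool] ‖ recv[Bool]  ok
    μY ‖ μY  ok (binder kept)
      recv[Str] ‖ send[Str]  ok
        send[Unit] ‖ recv[Unit]  ok
          offer{err,stop,done} ‖ select{err,stop,done}  ok label sets agree
            • err:
              offer{ack,done} ‖ select{ack,done}  ok label sets agree
                • ack:
                  end ‖ end  ok
                • done:
                  Y ‖ Y  ok
            • stop:
              recv[Str] ‖ send[Str]  ok
                Y ‖ Y  ok
            • done:
              send[Bool] ‖ recv[Bool]  ok
                Y ‖ Y  ok

YES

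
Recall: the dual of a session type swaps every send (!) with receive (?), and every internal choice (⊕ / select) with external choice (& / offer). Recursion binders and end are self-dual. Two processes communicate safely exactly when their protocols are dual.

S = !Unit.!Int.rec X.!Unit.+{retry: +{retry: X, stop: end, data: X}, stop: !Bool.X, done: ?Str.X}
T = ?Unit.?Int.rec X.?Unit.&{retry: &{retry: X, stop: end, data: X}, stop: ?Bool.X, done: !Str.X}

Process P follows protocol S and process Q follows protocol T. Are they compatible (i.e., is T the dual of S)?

!Unit ‖ ?Unit  ok
  !Int ‖ ?Int  ok
    rec X ‖ rec X  ok (μ self-dual)
      !Unit ‖ ?Unit  ok
        +{retry,stop,done} ‖ &{retry,stop,done}  ok labels match
          case retry:
            +{retry,stop,data} ‖ &{retry,stop,data}  ok labels match
              case retry:
                X ‖ X  ok
              case stop:
                end ‖ end  ok
              case data:
                X ‖ X  ok
          case stop:
            !Bool ‖ ?Bool  ok
              X ‖ X  ok
          case done:
            ?Str ‖ !Str  ok
              X ‖ X  ok

YES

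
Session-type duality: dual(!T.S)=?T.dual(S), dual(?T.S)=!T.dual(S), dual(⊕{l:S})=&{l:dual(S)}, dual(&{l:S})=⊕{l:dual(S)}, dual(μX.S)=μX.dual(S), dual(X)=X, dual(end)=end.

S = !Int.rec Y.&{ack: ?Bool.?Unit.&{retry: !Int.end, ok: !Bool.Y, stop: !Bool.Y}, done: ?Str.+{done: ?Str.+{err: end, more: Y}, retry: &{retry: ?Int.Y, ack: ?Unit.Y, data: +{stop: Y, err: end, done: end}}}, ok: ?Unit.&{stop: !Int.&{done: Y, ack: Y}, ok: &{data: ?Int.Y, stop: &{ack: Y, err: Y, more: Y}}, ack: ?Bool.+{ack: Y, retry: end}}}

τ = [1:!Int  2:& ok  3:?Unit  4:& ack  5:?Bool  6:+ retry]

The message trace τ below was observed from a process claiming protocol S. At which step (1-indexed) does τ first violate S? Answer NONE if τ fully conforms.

@1 !Int  ok  state: rec Y.…
@2 & ok  ok  state: ?Unit.&{stop: !Int.&{done: rec Y.…, ack: rec Y.…}, ok: &{data: ?Int.rec Y.…, stop: &{ack: rec Y.…, err: rec Y.…, more: rec Y.…}}, ack: ?Bool.+{ack: rec Y.…, retry: end}}
@3 ?Unit  ok  state: &{stop: !Int.&{done: rec Y.…, ack: rec Y.…}, ok: &{data: ?Int.rec Y.…, stop: &{ack: rec Y.…, err: rec Y.…, more: rec Y.…}}, ack: ?Bool.+{ack: rec Y.…, retry: end}}
@4 & ack  ok  state: ?Bool.+{ack: rec Y.…, retry: end}
@5 ?Bool  ok  state: +{ack: rec Y.…, retry: end}
@6 + retry  ok  state: end
trace exhausted — no violation

NONE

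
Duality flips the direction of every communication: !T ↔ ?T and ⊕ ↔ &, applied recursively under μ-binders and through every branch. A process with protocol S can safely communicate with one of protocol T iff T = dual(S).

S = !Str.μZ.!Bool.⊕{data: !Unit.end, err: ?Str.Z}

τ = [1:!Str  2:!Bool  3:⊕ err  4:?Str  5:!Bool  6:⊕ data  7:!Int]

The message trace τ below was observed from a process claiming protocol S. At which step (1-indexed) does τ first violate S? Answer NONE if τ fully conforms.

@1 !Str  match  state: μZ.…
@2 !Bool  match  state: ⊕{data: !Unit.end, err: ?Str.μZ.…}
@3 ⊕ err  match  state: ?Str.μZ.…
@4 ?Str  match  state: μZ.…
@5 !Bool  match  state: ⊕{data: !Unit.end, err: ?Str.μZ.…}
@6 ⊕ data  match  state: !Unit.end
@7 got !Int, protocol expects !Unit  ✗

7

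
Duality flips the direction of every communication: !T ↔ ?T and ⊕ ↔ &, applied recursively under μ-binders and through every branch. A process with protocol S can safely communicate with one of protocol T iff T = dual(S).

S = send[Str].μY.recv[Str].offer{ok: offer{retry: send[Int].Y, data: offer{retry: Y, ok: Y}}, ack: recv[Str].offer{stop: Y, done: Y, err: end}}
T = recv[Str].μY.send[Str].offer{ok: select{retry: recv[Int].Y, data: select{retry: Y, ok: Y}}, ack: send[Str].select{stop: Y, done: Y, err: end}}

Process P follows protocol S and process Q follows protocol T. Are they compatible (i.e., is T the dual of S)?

NO

send[Str] | recv[Str]  match
  μY | μY  match (μ self-dual)
    recv[Str] | send[Str]  match
      offer{ok,ack} | offer{ok,ack}  ✗ choice polarity not flipped — not dual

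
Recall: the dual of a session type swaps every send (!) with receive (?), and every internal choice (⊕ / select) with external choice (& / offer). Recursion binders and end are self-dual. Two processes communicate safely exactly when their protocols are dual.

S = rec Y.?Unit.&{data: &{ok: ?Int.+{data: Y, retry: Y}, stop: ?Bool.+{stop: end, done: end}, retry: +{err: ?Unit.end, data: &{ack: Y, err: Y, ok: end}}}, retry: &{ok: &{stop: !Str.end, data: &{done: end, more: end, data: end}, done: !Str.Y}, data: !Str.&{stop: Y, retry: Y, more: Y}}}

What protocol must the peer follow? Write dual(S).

rec Y = rec Y  (binder kept)
  ?Unit = !Unit
    &{data,retry} = +{data,retry}  (&→⊕)
      • data:
        &{ok,stop,retry} = +{ok,stop,retry}  (&→⊕)
          • ok:
            ?Int = !Int
              +{data,retry} = &{data,retry}  (⊕→&)
                • data:
                  Y ↦ Y
                • retry:
                  Y ↦ Y
          • stop:
            ?Bool = !Bool
              +{stop,done} = &{stop,done}  (⊕→&)
                • stop:
                  end ↦ end
                • done:
                  end ↦ end
          • retry:
            +{err,data} = &{err,data}  (⊕→&)
              • err:
                ?Unit = !Unit
                  end ↦ end
              • data:
                &{ack,err,ok} = +{ack,err,ok}  (&→⊕)
                  • ack:
                    Y ↦ Y
                  • err:
                    Y ↦ Y
                  • ok:
                    end ↦ end
      • retry:
        &{ok,data} = +{ok,data}  (&→⊕)
          • ok:
            &{stop,data,done} = +{stop,data,done}  (&→⊕)
              • stop:
                !Str = ?Str
                  end ↦ end
              • data:
                &{done,more,data} = +{done,more,data}  (&→⊕)
                  • done:
                    end ↦ end
                  • more:
                    end ↦ end
                  • data:
                    end ↦ end
              • done:
                !Str = ?Str
                  Y ↦ Y
          • data:
            !Str = ?Str
              &{stop,retry,more} = +{stop,retry,more}  (&→⊕)
                • stop:
                  Y ↦ Y
                • retry:
                  Y ↦ Y
                • more:
                  Y ↦ Y

rec Y.!Unit.+{data: +{ok: !Int.&{data: Y, retry: Y}, stop: !Bool.&{stop: end, done: end}, retry: &{err: !Unit.end, data: +{ack: Y, err: Y, ok: end}}}, retry: +{ok: +{stop: ?Str.end, data: +{done: end, more: end, data: end}, done: ?Str.Y}, data: ?Str.+{stop: Y, retry: Y, more: Y}}}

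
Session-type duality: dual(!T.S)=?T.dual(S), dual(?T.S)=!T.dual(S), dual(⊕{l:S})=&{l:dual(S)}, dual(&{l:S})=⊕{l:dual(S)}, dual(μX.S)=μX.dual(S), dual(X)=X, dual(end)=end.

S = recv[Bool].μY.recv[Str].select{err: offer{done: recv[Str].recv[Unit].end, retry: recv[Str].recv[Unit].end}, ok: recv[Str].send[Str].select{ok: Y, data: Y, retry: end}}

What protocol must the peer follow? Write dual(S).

send[Bool].μY.send[Str].offer{err: select{done: send[Str].send[Unit].end, retry: send[Str].send[Unit].end}, ok: send[Str].recv[Str].offer{ok: Y, data: Y, retry: end}}

recv[Bool] → send[Bool]
  μY → μY  (rec unchanged)
    recv[Str] → send[Str]
      select{err,ok} → offer{err,ok}  (internal→external)
        case err:
          offer{done,retry} → select{done,retry}  (&→⊕)
            case done:
              recv[Str] → send[Str]
                recv[Unit] → send[Unit]
                  dual(end) = end
            case retry:
              recv[Str] → send[Str]
                recv[Unit] → send[Unit]
                  dual(end) = end
        case ok:
          recv[Str] → send[Str]
            send[Str] → recv[Str]
              select{ok,data,retry} → offer{ok,data,retry}  (internal→external)
                case ok:
                  dual(Y) = Y
                case data:
                  dual(Y) = Y
                case retry:
                  dual(end) = end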